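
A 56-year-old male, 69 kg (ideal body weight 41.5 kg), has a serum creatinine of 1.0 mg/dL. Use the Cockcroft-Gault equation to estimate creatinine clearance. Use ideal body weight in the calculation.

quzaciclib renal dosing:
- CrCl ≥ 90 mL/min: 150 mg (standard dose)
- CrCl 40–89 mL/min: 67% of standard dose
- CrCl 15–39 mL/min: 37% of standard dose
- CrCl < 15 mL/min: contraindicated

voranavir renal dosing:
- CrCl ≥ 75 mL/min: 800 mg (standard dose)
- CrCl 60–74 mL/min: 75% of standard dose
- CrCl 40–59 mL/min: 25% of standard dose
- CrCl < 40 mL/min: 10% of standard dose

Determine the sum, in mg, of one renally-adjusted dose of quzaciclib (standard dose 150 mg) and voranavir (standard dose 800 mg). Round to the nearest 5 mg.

300 mg

CrCl = (140 − 56) × 41.5 / (72 × 1) = 3486.0 / 72.00 ≈ 48.4 mL/min
CrCl ≈ 48 mL/min.
quzaciclib: 40–89 mL/min → 67% of 150 mg = 100.5 mg.
voranavir: 40–59 mL/min → 25% of 800 mg = 200 mg.
Total = 100.5 + 200 = 300.5 mg.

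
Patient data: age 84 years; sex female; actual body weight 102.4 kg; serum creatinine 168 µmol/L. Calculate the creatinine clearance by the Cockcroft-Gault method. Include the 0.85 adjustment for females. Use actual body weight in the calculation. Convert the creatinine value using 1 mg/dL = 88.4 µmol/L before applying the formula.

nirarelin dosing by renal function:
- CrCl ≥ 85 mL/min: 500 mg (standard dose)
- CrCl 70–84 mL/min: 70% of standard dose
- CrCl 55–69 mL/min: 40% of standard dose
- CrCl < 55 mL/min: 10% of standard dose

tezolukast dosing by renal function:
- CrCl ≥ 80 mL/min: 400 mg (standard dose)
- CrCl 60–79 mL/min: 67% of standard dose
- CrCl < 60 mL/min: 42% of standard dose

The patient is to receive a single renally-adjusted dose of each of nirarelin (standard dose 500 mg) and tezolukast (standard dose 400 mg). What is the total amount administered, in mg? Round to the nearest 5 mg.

SCr = 168 / 88.4 = 1.9 mg/dL
CrCl = (140 − 84) × 102.4 / (72 × 1.9) × 0.85 = 5734.4 / 136.80 × 0.85 ≈ 35.6 mL/min
CrCl ≈ 36 mL/min.
nirarelin: < 55 mL/min → 10% of 500 mg = 50 mg.
tezolukast: < 60 mL/min → 42% of 400 mg = 168 mg.
Total = 50 + 168 = 218 mg.

220 mg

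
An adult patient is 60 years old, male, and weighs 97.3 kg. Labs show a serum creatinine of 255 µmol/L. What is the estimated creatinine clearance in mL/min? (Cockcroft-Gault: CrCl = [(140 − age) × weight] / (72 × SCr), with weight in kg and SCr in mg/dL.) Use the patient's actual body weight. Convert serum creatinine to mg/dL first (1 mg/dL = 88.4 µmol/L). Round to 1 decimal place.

37.5 mL/min

SCr = 255 / 88.4 = 2.885 mg/dL
CrCl = (140 − 60) × 97.3 / (72 × 2.885) = 7784.0 / 207.72 ≈ 37.5 mL/min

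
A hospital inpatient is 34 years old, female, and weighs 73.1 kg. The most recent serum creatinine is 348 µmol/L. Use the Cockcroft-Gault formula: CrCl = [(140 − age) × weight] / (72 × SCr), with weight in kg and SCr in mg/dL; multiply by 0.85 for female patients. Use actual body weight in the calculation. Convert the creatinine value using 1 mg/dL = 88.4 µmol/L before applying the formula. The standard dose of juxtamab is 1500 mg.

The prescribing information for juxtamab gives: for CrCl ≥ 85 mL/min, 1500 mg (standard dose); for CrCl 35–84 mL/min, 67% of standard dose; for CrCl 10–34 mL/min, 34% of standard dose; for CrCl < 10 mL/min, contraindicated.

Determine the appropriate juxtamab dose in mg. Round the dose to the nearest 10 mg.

510 mg

SCr = 348 / 88.4 = 3.937 mg/dL
CrCl = (140 − 34) × 73.1 / (72 × 3.937) × 0.85 = 7748.6 / 283.46 × 0.85 ≈ 23.2 mL/min
CrCl ≈ 23 mL/min → bracket 10–34 mL/min.
34% of 1500 mg = 510 mg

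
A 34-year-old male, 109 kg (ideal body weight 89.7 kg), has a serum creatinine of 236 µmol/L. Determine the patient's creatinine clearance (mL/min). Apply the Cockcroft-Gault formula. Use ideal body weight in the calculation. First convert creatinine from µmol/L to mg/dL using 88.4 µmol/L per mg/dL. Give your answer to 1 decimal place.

SCr = 236 / 88.4 = 2.67 mg/dL
CrCl = (140 − 34) × 89.7 / (72 × 2.67) = 9508.2 / 192.24 ≈ 49.5 mL/min

49.5 mL/min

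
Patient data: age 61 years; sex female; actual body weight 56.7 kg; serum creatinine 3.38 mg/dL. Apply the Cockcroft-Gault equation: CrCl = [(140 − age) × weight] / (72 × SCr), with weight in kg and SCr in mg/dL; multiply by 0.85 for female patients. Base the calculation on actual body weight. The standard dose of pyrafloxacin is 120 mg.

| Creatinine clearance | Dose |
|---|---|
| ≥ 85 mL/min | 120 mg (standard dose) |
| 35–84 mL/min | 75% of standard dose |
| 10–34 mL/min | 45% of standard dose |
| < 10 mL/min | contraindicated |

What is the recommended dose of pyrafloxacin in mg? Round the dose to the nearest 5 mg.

CrCl = (140 − 61) × 56.7 / (72 × 3.38) × 0.85 = 4479.3 / 243.36 × 0.85 ≈ 15.6 mL/min
CrCl ≈ 16 mL/min → bracket 10–34 mL/min.
45% of 120 mg = 54 mg → 55 mg

55 mg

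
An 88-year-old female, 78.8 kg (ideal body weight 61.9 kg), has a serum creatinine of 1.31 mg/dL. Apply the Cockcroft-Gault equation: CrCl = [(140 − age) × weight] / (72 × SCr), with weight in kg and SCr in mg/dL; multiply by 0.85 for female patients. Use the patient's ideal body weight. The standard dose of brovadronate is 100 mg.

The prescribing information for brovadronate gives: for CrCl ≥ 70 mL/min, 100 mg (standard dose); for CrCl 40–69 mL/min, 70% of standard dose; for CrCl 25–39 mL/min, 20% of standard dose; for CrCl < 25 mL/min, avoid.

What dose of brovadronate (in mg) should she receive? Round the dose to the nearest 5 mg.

CrCl = (140 − 88) × 61.9 / (72 × 1.31) × 0.85 = 3218.8 / 94.32 × 0.85 ≈ 29.0 mL/min
CrCl ≈ 29 mL/min → bracket 25–39 mL/min.
20% of 100 mg = 20 mg

20 mg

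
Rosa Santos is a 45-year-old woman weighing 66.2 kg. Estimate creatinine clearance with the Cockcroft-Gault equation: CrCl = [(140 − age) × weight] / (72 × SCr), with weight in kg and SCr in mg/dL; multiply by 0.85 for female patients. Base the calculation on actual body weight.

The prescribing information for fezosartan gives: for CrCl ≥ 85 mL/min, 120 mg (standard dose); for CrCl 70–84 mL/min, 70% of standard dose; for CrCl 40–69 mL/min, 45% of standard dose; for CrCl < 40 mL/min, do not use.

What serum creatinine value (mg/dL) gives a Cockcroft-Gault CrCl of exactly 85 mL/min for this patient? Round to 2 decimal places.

Standard dose requires CrCl ≥ 85 mL/min.
Set (140 − 45) × 66.2 × 0.85 / (72 × SCr) = 85
SCr = (140 − 45) × 66.2 × 0.85 / (72 × 85) = 0.873 mg/dL

0.87 mg/dL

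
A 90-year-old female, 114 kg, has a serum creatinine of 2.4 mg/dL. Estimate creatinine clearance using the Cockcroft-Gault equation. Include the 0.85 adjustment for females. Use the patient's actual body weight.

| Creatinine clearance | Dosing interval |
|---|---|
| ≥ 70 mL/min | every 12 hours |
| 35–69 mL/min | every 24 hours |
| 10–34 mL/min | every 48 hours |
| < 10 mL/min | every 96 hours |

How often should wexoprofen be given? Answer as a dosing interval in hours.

every 48 hours

CrCl = (140 − 90) × 114 / (72 × 2.4) × 0.85 = 5700.0 / 172.80 × 0.85 ≈ 28.0 mL/min
CrCl ≈ 28 mL/min → bracket 10–34 mL/min → every 48 hours.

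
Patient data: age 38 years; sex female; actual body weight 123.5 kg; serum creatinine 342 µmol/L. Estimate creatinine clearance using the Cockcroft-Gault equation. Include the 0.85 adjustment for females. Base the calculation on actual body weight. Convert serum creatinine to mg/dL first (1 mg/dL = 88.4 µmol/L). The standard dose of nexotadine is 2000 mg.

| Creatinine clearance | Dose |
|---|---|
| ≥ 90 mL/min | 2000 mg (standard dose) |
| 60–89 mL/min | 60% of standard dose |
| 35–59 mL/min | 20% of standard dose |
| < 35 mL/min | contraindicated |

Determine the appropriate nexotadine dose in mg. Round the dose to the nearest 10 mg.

SCr = 342 / 88.4 = 3.869 mg/dL
CrCl = (140 − 38) × 123.5 / (72 × 3.869) × 0.85 = 12597.0 / 278.57 × 0.85 ≈ 38.4 mL/min
CrCl ≈ 38 mL/min → bracket 35–59 mL/min.
20% of 2000 mg = 400 mg

400 mg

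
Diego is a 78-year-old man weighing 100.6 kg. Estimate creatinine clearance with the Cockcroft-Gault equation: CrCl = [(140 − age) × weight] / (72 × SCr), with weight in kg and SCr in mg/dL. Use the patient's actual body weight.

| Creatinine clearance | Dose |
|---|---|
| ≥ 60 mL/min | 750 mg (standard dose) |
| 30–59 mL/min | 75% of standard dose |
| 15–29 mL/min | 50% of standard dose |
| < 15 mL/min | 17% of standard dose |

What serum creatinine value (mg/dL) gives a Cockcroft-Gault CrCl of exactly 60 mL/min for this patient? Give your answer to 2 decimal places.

1.44 mg/dL

Standard dose requires CrCl ≥ 60 mL/min.
Set (140 − 78) × 100.6 / (72 × SCr) = 60
SCr = (140 − 78) × 100.6 / (72 × 60) = 1.444 mg/dL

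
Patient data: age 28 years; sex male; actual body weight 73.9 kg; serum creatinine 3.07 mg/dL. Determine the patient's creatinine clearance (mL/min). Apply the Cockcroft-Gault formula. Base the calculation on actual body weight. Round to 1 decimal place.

37.4 mL/min

CrCl = (140 − 28) × 73.9 / (72 × 3.07) = 8276.8 / 221.04 ≈ 37.4 mL/min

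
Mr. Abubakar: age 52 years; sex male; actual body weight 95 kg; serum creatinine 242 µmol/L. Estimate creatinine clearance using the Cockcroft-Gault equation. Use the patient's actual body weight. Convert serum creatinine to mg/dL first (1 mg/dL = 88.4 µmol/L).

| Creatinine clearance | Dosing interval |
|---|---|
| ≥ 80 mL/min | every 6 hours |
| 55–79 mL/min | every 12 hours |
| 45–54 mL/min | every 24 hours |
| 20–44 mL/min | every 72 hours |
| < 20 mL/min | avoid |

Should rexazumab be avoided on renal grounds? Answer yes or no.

SCr = 242 / 88.4 = 2.738 mg/dL
CrCl = (140 − 52) × 95 / (72 × 2.738) = 8360.0 / 197.14 ≈ 42.4 mL/min
CrCl ≈ 42 mL/min, which is ≥ 20 mL/min.

no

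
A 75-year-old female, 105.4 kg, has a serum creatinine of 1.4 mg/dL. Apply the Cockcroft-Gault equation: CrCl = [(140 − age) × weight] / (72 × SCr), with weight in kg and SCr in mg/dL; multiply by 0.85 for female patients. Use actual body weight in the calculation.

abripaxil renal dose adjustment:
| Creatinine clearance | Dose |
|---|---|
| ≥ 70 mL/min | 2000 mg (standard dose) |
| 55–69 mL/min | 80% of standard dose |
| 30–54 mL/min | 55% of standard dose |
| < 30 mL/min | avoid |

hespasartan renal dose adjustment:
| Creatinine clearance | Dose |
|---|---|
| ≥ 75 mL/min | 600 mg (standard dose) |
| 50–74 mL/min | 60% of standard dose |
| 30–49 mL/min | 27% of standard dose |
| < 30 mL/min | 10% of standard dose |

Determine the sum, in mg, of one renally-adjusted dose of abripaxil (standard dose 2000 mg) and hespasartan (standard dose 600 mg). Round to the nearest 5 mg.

CrCl = (140 − 75) × 105.4 / (72 × 1.4) × 0.85 = 6851.0 / 100.80 × 0.85 ≈ 57.8 mL/min
CrCl ≈ 58 mL/min.
abripaxil: 55–69 mL/min → 80% of 2000 mg = 1600 mg.
hespasartan: 50–74 mL/min → 60% of 600 mg = 360 mg.
Total = 1600 + 360 = 1960 mg.

1960 mg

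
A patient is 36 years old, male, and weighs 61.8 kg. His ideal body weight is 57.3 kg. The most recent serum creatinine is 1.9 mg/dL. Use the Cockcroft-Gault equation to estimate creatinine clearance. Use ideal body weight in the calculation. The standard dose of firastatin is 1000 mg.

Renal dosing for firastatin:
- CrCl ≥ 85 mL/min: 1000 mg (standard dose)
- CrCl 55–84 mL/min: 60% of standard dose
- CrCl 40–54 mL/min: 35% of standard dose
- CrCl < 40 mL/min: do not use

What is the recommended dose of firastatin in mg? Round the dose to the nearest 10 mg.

CrCl = (140 − 36) × 57.3 / (72 × 1.9) = 5959.2 / 136.80 ≈ 43.6 mL/min
CrCl ≈ 44 mL/min → bracket 40–54 mL/min.
35% of 1000 mg = 350 mg

350 mg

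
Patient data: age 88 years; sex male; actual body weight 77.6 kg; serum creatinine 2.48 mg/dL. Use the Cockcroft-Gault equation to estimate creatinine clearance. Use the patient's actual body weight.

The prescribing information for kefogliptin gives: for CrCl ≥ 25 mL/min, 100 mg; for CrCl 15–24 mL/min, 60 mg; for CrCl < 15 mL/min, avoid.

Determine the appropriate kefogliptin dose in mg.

CrCl = (140 − 88) × 77.6 / (72 × 2.48) = 4035.2 / 178.56 ≈ 22.6 mL/min
CrCl ≈ 23 mL/min → bracket 15–24 mL/min.
Dose for this bracket: 60 mg.

60 mg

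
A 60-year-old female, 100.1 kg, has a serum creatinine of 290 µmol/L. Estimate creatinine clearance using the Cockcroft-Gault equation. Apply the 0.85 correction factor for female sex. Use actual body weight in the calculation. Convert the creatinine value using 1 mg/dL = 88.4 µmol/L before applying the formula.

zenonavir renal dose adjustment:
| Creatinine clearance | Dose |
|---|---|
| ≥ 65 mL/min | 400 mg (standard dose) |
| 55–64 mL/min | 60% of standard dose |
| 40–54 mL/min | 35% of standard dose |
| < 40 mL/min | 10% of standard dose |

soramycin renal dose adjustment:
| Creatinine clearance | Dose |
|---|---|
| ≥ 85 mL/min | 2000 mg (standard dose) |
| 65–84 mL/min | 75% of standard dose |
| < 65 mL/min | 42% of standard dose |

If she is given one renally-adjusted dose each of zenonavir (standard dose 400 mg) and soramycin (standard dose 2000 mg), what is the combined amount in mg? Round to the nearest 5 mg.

880 mg

SCr = 290 / 88.4 = 3.281 mg/dL
CrCl = (140 − 60) × 100.1 / (72 × 3.281) × 0.85 = 8008.0 / 236.23 × 0.85 ≈ 28.8 mL/min
CrCl ≈ 29 mL/min.
zenonavir: < 40 mL/min → 10% of 400 mg = 40 mg.
soramycin: < 65 mL/min → 42% of 2000 mg = 840 mg.
Total = 40 + 840 = 880 mg.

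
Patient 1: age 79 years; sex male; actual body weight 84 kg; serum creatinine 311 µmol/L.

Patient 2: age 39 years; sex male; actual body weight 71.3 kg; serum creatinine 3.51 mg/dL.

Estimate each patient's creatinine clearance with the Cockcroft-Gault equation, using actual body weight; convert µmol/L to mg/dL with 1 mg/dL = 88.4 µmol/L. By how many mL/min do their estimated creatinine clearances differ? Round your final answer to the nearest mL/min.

8 mL/min

Patient 1: SCr = 311 / 88.4 = 3.518 mg/dL
Patient 1: CrCl = (140 − 79) × 84 / (72 × 3.518) = 5124.0 / 253.30 ≈ 20.2 mL/min
Patient 2: CrCl = (140 − 39) × 71.3 / (72 × 3.51) = 7201.3 / 252.72 ≈ 28.5 mL/min
|20.2 − 28.5| = 8.3 mL/min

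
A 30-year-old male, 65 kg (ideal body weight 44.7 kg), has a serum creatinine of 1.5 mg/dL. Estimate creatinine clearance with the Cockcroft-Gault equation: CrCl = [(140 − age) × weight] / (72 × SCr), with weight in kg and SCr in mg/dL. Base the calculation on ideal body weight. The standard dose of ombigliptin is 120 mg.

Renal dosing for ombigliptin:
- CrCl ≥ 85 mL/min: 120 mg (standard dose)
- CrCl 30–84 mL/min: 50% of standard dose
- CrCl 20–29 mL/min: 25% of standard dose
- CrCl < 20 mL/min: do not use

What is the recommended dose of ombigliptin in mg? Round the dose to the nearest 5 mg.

60 mg

CrCl = (140 − 30) × 44.7 / (72 × 1.5) = 4917.0 / 108.00 ≈ 45.5 mL/min
CrCl ≈ 46 mL/min → bracket 30–84 mL/min.
50% of 120 mg = 60 mg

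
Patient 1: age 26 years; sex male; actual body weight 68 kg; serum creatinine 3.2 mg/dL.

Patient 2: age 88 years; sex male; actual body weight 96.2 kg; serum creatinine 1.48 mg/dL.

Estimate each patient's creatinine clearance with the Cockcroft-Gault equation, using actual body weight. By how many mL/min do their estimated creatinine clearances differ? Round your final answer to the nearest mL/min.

13 mL/min

Patient 1: CrCl = (140 − 26) × 68 / (72 × 3.2) = 7752.0 / 230.40 ≈ 33.6 mL/min
Patient 2: CrCl = (140 − 88) × 96.2 / (72 × 1.48) = 5002.4 / 106.56 ≈ 46.9 mL/min
|33.6 − 46.9| = 13.3 mL/min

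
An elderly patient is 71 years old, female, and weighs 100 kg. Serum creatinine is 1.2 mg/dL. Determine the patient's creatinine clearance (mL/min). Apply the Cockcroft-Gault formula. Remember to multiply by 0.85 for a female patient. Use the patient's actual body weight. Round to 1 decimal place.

CrCl = (140 − 71) × 100 / (72 × 1.2) × 0.85 = 6900.0 / 86.40 × 0.85 ≈ 67.9 mL/min

67.9 mL/min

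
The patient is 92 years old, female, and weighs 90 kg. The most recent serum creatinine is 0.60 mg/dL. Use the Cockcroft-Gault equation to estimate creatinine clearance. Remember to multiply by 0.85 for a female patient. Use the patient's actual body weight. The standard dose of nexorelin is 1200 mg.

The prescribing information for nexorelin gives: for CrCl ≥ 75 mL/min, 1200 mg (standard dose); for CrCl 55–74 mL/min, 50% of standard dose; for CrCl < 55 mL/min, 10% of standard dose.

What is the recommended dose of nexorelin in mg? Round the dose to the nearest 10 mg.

1200 mg

CrCl = (140 − 92) × 90 / (72 × 0.6) × 0.85 = 4320.0 / 43.20 × 0.85 ≈ 85.0 mL/min
CrCl ≈ 85 mL/min → bracket ≥ 75 mL/min.
100% of 1200 mg = 1200 mg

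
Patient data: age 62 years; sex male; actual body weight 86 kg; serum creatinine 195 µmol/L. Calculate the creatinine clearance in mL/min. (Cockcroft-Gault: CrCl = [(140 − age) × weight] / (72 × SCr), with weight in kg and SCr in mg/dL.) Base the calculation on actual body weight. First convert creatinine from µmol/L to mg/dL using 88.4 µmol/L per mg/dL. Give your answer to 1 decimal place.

SCr = 195 / 88.4 = 2.206 mg/dL
CrCl = (140 − 62) × 86 / (72 × 2.206) = 6708.0 / 158.83 ≈ 42.2 mL/min

42.2 mL/min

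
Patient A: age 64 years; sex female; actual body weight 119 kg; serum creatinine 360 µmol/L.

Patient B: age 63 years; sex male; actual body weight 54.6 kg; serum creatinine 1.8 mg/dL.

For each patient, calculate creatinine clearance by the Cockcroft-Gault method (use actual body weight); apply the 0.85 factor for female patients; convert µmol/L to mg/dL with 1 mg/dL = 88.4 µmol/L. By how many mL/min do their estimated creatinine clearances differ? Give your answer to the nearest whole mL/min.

6 mL/min

Patient A: SCr = 360 / 88.4 = 4.072 mg/dL
Patient A: CrCl = (140 − 64) × 119 / (72 × 4.072) × 0.85 = 9044.0 / 293.18 × 0.85 ≈ 26.2 mL/min
Patient B: CrCl = (140 − 63) × 54.6 / (72 × 1.8) = 4204.2 / 129.60 ≈ 32.4 mL/min
|26.2 − 32.4| = 6.2 mL/min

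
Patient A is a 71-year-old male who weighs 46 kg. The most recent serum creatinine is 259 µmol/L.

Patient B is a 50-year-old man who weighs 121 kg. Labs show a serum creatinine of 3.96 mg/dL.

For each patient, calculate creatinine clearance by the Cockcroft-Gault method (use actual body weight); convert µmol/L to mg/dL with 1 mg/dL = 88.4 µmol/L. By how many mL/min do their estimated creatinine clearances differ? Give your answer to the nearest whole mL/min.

Patient A: SCr = 259 / 88.4 = 2.93 mg/dL
Patient A: CrCl = (140 − 71) × 46 / (72 × 2.93) = 3174.0 / 210.96 ≈ 15.0 mL/min
Patient B: CrCl = (140 − 50) × 121 / (72 × 3.96) = 10890.0 / 285.12 ≈ 38.2 mL/min
|15.0 − 38.2| = 23.2 mL/min

23 mL/min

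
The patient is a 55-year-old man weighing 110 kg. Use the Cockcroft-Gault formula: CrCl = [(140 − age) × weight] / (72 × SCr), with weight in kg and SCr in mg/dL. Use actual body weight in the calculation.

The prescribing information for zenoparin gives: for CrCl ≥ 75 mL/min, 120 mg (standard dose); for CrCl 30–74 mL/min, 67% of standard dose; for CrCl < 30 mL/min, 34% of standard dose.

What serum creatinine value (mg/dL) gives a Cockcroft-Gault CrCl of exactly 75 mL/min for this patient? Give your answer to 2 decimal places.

1.73 mg/dL

Standard dose requires CrCl ≥ 75 mL/min.
Set (140 − 55) × 110 / (72 × SCr) = 75
SCr = (140 − 55) × 110 / (72 × 75) = 1.731 mg/dL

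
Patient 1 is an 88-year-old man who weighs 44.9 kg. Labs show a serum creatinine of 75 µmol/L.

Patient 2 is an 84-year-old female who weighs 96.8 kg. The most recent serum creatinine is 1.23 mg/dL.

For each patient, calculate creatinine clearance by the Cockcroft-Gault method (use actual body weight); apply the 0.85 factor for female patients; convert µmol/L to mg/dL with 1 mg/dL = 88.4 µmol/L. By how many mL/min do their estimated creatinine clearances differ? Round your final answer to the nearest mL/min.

14 mL/min

Patient 1: SCr = 75 / 88.4 = 0.848 mg/dL
Patient 1: CrCl = (140 − 88) × 44.9 / (72 × 0.848) = 2334.8 / 61.06 ≈ 38.2 mL/min
Patient 2: CrCl = (140 − 84) × 96.8 / (72 × 1.23) × 0.85 = 5420.8 / 88.56 × 0.85 ≈ 52.0 mL/min
|38.2 − 52.0| = 13.8 mL/min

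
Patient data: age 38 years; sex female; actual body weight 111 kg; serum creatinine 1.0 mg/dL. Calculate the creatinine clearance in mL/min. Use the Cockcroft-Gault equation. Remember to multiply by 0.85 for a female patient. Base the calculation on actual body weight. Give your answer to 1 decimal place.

CrCl = (140 − 38) × 111 / (72 × 1) × 0.85 = 11322.0 / 72.00 × 0.85 ≈ 133.7 mL/min

133.7 mL/min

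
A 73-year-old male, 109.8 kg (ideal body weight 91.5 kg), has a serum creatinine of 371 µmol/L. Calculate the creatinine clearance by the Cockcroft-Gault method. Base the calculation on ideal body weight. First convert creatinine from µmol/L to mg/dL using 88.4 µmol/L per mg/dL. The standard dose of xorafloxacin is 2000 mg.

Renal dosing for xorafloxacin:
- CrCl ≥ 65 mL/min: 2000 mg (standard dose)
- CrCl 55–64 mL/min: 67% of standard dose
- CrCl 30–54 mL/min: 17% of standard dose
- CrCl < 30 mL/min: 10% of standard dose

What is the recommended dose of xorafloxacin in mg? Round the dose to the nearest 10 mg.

SCr = 371 / 88.4 = 4.197 mg/dL
CrCl = (140 − 73) × 91.5 / (72 × 4.197) = 6130.5 / 302.18 ≈ 20.3 mL/min
CrCl ≈ 20 mL/min → bracket < 30 mL/min.
10% of 2000 mg = 200 mg

200 mg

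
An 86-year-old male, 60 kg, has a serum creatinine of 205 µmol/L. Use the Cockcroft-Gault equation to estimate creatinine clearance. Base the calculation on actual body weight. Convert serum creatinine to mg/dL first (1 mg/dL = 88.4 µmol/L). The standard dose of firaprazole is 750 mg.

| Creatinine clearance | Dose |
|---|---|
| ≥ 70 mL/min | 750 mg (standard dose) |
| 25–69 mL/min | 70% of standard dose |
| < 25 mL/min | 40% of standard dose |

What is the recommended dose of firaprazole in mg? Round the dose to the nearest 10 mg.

300 mg

SCr = 205 / 88.4 = 2.319 mg/dL
CrCl = (140 − 86) × 60 / (72 × 2.319) = 3240.0 / 166.97 ≈ 19.4 mL/min
CrCl ≈ 19 mL/min → bracket < 25 mL/min.
40% of 750 mg = 300 mg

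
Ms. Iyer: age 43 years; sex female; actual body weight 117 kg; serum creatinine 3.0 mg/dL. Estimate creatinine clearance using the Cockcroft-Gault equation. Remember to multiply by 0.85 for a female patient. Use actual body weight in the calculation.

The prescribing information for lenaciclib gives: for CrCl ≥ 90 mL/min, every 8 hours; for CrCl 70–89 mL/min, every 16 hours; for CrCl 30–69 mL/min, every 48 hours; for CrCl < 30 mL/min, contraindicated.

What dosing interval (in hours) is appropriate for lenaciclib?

CrCl = (140 − 43) × 117 / (72 × 3) × 0.85 = 11349.0 / 216.00 × 0.85 ≈ 44.7 mL/min
CrCl ≈ 45 mL/min → bracket 30–69 mL/min → every 48 hours.

every 48 hours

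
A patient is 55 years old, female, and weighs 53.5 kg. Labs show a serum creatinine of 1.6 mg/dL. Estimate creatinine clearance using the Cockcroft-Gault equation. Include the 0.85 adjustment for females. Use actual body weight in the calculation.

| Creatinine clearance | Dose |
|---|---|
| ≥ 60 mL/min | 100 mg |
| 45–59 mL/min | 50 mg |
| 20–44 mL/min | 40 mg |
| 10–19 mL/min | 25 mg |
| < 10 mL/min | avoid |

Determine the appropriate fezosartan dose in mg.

CrCl = (140 − 55) × 53.5 / (72 × 1.6) × 0.85 = 4547.5 / 115.20 × 0.85 ≈ 33.6 mL/min
CrCl ≈ 34 mL/min → bracket 20–44 mL/min.
Dose for this bracket: 40 mg.

40 mg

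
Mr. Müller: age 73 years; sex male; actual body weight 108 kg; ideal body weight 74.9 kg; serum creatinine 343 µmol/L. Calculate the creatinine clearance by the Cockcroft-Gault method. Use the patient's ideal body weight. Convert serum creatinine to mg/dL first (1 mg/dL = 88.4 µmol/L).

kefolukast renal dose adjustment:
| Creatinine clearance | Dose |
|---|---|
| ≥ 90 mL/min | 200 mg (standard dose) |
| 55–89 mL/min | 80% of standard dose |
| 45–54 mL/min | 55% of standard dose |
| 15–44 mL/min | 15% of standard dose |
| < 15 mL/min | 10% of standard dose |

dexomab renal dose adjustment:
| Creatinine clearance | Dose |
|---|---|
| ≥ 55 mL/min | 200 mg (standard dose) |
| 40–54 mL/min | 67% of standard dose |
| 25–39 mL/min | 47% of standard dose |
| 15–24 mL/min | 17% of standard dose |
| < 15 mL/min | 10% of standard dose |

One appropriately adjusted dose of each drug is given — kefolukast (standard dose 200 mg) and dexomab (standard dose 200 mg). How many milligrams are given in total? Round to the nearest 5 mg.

65 mg

SCr = 343 / 88.4 = 3.88 mg/dL
CrCl = (140 − 73) × 74.9 / (72 × 3.88) = 5018.3 / 279.36 ≈ 18.0 mL/min
CrCl ≈ 18 mL/min.
kefolukast: 15–44 mL/min → 15% of 200 mg = 30 mg.
dexomab: 15–24 mL/min → 17% of 200 mg = 34 mg.
Total = 30 + 34 = 64 mg.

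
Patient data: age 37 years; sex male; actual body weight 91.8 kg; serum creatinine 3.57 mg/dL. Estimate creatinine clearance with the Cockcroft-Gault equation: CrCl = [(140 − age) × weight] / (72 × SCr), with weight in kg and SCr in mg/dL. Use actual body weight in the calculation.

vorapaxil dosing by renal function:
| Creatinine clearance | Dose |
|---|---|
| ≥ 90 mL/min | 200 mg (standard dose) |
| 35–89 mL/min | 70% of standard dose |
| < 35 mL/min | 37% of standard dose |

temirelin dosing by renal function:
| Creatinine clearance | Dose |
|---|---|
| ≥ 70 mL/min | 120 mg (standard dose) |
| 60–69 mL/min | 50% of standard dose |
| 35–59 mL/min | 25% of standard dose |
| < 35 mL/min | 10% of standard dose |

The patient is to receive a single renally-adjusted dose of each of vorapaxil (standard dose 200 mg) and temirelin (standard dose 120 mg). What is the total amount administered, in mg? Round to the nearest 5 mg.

CrCl = (140 − 37) × 91.8 / (72 × 3.57) = 9455.4 / 257.04 ≈ 36.8 mL/min
CrCl ≈ 37 mL/min.
vorapaxil: 35–89 mL/min → 70% of 200 mg = 140 mg.
temirelin: 35–59 mL/min → 25% of 120 mg = 30 mg.
Total = 140 + 30 = 170 mg.

170 mg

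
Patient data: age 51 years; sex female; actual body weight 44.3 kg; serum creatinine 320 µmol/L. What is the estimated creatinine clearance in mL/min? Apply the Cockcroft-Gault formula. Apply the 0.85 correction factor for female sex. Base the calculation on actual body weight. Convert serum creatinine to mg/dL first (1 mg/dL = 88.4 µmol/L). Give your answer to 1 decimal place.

SCr = 320 / 88.4 = 3.62 mg/dL
CrCl = (140 − 51) × 44.3 / (72 × 3.62) × 0.85 = 3942.7 / 260.64 × 0.85 ≈ 12.9 mL/min

12.9 mL/min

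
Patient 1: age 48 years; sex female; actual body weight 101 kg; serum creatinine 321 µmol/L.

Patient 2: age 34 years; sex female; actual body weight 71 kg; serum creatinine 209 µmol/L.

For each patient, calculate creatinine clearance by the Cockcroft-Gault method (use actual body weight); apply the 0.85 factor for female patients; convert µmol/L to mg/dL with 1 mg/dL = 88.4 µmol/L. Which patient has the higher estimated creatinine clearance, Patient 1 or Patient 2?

Patient 2

Patient 1: SCr = 321 / 88.4 = 3.631 mg/dL
Patient 1: CrCl = (140 − 48) × 101 / (72 × 3.631) × 0.85 = 9292.0 / 261.43 × 0.85 ≈ 30.2 mL/min
Patient 2: SCr = 209 / 88.4 = 2.364 mg/dL
Patient 2: CrCl = (140 − 34) × 71 / (72 × 2.364) × 0.85 = 7526.0 / 170.21 × 0.85 ≈ 37.6 mL/min
30.2 vs 37.6 mL/min → Patient 2 is higher.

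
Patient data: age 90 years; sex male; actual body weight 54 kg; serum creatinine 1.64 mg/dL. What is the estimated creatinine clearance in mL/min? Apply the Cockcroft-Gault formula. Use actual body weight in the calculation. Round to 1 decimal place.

CrCl = (140 − 90) × 54 / (72 × 1.64) = 2700.0 / 118.08 ≈ 22.9 mL/min

22.9 mL/min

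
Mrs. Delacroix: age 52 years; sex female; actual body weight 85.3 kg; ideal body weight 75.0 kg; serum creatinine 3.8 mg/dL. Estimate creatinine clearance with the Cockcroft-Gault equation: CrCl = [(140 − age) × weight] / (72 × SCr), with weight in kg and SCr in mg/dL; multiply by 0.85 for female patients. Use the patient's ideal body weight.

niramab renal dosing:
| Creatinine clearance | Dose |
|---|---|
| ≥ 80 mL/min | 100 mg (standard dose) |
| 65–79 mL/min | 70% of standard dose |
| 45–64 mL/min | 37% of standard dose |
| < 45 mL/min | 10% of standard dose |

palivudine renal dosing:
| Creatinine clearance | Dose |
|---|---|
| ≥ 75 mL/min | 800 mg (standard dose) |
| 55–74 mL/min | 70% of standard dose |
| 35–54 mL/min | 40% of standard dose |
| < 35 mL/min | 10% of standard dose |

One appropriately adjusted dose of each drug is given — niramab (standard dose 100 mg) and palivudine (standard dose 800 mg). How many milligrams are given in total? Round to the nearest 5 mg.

90 mg

CrCl = (140 − 52) × 75 / (72 × 3.8) × 0.85 = 6600.0 / 273.60 × 0.85 ≈ 20.5 mL/min
CrCl ≈ 21 mL/min.
niramab: < 45 mL/min → 10% of 100 mg = 10 mg.
palivudine: < 35 mL/min → 10% of 800 mg = 80 mg.
Total = 10 + 80 = 90 mg.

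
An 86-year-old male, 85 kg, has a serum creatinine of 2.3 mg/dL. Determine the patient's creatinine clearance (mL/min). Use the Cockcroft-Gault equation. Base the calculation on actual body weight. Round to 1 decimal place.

CrCl = (140 − 86) × 85 / (72 × 2.3) = 4590.0 / 165.60 ≈ 27.7 mL/min

27.7 mL/min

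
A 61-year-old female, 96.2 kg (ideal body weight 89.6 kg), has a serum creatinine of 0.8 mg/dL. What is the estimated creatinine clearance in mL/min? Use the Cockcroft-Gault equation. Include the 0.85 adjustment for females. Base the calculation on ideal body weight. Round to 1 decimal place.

104.5 mL/min

CrCl = (140 − 61) × 89.6 / (72 × 0.8) × 0.85 = 7078.4 / 57.60 × 0.85 ≈ 104.5 mL/min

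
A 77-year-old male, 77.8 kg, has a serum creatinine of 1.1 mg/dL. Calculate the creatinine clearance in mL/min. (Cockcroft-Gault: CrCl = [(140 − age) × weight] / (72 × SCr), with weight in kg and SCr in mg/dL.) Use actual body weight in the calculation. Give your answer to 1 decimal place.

CrCl = (140 − 77) × 77.8 / (72 × 1.1) = 4901.4 / 79.20 ≈ 61.9 mL/min

61.9 mL/min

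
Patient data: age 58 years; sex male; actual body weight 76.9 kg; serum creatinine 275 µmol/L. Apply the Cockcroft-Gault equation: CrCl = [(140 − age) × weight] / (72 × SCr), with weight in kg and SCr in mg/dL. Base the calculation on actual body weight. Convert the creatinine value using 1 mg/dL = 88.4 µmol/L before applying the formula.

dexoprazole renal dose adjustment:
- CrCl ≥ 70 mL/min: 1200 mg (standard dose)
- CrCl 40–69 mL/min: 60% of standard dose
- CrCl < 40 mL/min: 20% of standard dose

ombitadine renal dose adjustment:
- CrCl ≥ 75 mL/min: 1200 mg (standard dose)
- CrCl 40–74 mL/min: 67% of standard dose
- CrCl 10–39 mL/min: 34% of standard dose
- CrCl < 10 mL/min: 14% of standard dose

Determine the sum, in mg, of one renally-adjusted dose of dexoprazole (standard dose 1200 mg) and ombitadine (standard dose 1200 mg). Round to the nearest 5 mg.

SCr = 275 / 88.4 = 3.111 mg/dL
CrCl = (140 − 58) × 76.9 / (72 × 3.111) = 6305.8 / 223.99 ≈ 28.2 mL/min
CrCl ≈ 28 mL/min.
dexoprazole: < 40 mL/min → 20% of 1200 mg = 240 mg.
ombitadine: 10–39 mL/min → 34% of 1200 mg = 408 mg.
Total = 240 + 408 = 648 mg.

650 mg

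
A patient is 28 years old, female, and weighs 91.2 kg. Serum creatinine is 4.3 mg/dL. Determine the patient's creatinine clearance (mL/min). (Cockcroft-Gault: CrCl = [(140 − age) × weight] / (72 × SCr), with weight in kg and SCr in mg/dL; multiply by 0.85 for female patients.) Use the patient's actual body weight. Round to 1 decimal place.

28.0 mL/min

CrCl = (140 − 28) × 91.2 / (72 × 4.3) × 0.85 = 10214.4 / 309.60 × 0.85 ≈ 28.0 mL/min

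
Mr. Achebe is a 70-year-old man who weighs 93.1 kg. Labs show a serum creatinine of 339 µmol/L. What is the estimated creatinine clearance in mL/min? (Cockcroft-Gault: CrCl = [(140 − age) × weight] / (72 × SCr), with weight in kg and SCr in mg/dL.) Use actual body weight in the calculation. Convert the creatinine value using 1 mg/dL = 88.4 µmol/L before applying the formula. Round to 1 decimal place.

23.6 mL/min

SCr = 339 / 88.4 = 3.835 mg/dL
CrCl = (140 − 70) × 93.1 / (72 × 3.835) = 6517.0 / 276.12 ≈ 23.6 mL/min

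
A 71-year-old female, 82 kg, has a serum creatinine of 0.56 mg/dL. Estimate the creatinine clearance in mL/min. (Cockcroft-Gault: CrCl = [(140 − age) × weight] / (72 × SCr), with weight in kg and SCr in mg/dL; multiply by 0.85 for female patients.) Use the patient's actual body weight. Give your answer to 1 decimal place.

119.3 mL/min

CrCl = (140 − 71) × 82 / (72 × 0.56) × 0.85 = 5658.0 / 40.32 × 0.85 ≈ 119.3 mL/min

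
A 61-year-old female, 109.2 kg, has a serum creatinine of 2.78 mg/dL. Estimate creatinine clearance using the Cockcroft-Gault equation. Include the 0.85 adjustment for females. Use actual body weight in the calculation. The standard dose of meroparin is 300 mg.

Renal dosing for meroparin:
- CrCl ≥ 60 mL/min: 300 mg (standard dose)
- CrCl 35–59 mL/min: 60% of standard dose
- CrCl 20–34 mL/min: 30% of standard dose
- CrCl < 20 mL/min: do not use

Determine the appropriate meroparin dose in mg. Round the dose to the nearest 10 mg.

180 mg

CrCl = (140 − 61) × 109.2 / (72 × 2.78) × 0.85 = 8626.8 / 200.16 × 0.85 ≈ 36.6 mL/min
CrCl ≈ 37 mL/min → bracket 35–59 mL/min.
60% of 300 mg = 180 mg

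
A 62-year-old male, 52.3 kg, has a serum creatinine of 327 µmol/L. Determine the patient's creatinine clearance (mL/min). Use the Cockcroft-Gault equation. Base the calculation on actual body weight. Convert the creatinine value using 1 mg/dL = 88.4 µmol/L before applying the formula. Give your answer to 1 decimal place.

15.3 mL/min

SCr = 327 / 88.4 = 3.699 mg/dL
CrCl = (140 − 62) × 52.3 / (72 × 3.699) = 4079.4 / 266.33 ≈ 15.3 mL/min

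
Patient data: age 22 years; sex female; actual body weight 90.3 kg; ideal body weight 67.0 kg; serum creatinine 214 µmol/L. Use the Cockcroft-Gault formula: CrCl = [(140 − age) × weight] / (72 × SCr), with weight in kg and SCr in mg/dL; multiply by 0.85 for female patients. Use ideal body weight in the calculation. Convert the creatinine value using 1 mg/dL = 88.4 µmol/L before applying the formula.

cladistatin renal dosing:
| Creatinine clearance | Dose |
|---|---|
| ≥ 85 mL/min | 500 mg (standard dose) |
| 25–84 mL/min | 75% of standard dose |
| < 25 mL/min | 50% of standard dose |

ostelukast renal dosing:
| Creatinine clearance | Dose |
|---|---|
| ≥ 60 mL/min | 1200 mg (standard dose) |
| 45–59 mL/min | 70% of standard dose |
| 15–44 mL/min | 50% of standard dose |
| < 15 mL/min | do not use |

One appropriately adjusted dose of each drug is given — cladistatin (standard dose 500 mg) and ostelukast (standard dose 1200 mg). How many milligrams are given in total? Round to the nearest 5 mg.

SCr = 214 / 88.4 = 2.421 mg/dL
CrCl = (140 − 22) × 67 / (72 × 2.421) × 0.85 = 7906.0 / 174.31 × 0.85 ≈ 38.6 mL/min
CrCl ≈ 39 mL/min.
cladistatin: 25–84 mL/min → 75% of 500 mg = 375 mg.
ostelukast: 15–44 mL/min → 50% of 1200 mg = 600 mg.
Total = 375 + 600 = 975 mg.

975 mg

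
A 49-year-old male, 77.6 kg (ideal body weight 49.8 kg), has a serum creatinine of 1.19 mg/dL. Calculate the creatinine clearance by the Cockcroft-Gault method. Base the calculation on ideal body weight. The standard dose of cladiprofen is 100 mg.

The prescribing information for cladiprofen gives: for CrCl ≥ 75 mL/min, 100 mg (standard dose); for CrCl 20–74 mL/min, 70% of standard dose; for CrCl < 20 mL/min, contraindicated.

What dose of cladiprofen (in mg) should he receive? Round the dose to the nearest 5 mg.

70 mg

CrCl = (140 − 49) × 49.8 / (72 × 1.19) = 4531.8 / 85.68 ≈ 52.9 mL/min
CrCl ≈ 53 mL/min → bracket 20–74 mL/min.
70% of 100 mg = 70 mg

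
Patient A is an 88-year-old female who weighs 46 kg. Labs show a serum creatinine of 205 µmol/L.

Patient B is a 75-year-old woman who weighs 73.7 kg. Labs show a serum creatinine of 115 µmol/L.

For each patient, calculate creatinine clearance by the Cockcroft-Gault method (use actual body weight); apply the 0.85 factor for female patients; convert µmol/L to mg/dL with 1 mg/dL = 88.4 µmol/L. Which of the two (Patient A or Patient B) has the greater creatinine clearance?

Patient B

Patient A: SCr = 205 / 88.4 = 2.319 mg/dL
Patient A: CrCl = (140 − 88) × 46 / (72 × 2.319) × 0.85 = 2392.0 / 166.97 × 0.85 ≈ 12.2 mL/min
Patient B: SCr = 115 / 88.4 = 1.301 mg/dL
Patient B: CrCl = (140 − 75) × 73.7 / (72 × 1.301) × 0.85 = 4790.5 / 93.67 × 0.85 ≈ 43.5 mL/min
12.2 vs 43.5 mL/min → Patient B is higher.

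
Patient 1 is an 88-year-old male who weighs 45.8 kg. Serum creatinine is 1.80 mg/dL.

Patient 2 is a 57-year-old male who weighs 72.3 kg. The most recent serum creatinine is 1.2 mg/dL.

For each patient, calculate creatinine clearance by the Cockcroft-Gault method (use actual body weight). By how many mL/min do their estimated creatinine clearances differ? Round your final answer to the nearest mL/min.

51 mL/min

Patient 1: CrCl = (140 − 88) × 45.8 / (72 × 1.8) = 2381.6 / 129.60 ≈ 18.4 mL/min
Patient 2: CrCl = (140 − 57) × 72.3 / (72 × 1.2) = 6000.9 / 86.40 ≈ 69.5 mL/min
|18.4 − 69.5| = 51.1 mL/min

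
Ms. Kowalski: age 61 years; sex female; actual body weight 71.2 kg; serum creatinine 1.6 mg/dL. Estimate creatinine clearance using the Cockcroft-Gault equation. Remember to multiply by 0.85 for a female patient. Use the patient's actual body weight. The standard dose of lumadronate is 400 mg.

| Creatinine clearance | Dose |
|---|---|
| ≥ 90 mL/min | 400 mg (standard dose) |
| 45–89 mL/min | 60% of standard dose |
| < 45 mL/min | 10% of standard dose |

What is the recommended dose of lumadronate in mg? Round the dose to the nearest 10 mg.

CrCl = (140 − 61) × 71.2 / (72 × 1.6) × 0.85 = 5624.8 / 115.20 × 0.85 ≈ 41.5 mL/min
CrCl ≈ 42 mL/min → bracket < 45 mL/min.
10% of 400 mg = 40 mg

40 mg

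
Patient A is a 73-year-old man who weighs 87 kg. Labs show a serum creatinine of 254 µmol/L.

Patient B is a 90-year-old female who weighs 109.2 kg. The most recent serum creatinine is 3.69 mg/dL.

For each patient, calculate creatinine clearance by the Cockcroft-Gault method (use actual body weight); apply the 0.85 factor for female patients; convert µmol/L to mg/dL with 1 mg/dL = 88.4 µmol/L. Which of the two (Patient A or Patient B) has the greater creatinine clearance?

Patient A: SCr = 254 / 88.4 = 2.873 mg/dL
Patient A: CrCl = (140 − 73) × 87 / (72 × 2.873) = 5829.0 / 206.86 ≈ 28.2 mL/min
Patient B: CrCl = (140 − 90) × 109.2 / (72 × 3.69) × 0.85 = 5460.0 / 265.68 × 0.85 ≈ 17.5 mL/min
28.2 vs 17.5 mL/min → Patient A is higher.

Patient A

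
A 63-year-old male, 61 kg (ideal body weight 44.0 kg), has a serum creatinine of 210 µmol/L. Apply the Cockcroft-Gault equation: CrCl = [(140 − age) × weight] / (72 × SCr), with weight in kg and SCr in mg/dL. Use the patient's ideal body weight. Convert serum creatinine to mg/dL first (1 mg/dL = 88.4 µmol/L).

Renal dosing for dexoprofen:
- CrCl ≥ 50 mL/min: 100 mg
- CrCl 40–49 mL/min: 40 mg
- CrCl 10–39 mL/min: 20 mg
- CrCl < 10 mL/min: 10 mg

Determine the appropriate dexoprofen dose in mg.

20 mg

SCr = 210 / 88.4 = 2.376 mg/dL
CrCl = (140 − 63) × 44 / (72 × 2.376) = 3388.0 / 171.07 ≈ 19.8 mL/min
CrCl ≈ 20 mL/min → bracket 10–39 mL/min.
Dose for this bracket: 20 mg.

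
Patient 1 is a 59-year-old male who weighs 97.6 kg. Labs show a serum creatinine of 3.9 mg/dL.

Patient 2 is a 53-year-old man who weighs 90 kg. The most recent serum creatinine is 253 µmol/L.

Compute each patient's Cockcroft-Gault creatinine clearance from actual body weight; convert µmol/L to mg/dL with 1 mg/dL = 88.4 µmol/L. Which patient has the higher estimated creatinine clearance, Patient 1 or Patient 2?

Patient 1: CrCl = (140 − 59) × 97.6 / (72 × 3.9) = 7905.6 / 280.80 ≈ 28.2 mL/min
Patient 2: SCr = 253 / 88.4 = 2.862 mg/dL
Patient 2: CrCl = (140 − 53) × 90 / (72 × 2.862) = 7830.0 / 206.06 ≈ 38.0 mL/min
28.2 vs 38.0 mL/min → Patient 2 is higher.

Patient 2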